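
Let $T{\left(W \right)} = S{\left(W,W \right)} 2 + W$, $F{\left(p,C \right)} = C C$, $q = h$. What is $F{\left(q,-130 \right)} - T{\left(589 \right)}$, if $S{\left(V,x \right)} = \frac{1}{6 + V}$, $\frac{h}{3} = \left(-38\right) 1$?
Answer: $\frac{9705043}{595} \approx 16311.0$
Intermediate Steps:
$h = -114$ ($h = 3 \left(\left(-38\right) 1\right) = 3 \left(-38\right) = -114$)
$q = -114$
$F{\left(p,C \right)} = C^{2}$
$T{\left(W \right)} = W + \frac{2}{6 + W}$ ($T{\left(W \right)} = \frac{1}{6 + W} 2 + W = \frac{2}{6 + W} + W = W + \frac{2}{6 + W}$)
$F{\left(q,-130 \right)} - T{\left(589 \right)} = \left(-130\right)^{2} - \frac{2 + 589 \left(6 + 589\right)}{6 + 589} = 16900 - \frac{2 + 589 \cdot 595}{595} = 16900 - \frac{2 + 350455}{595} = 16900 - \frac{1}{595} \cdot 350457 = 16900 - \frac{350457}{595} = \frac{9705043}{595}$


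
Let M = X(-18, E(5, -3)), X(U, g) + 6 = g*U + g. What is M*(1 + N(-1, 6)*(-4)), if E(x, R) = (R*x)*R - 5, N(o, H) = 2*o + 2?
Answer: -686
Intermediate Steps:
N(o, H) = 2 + 2*o
E(x, R) = -5 + x*R² (E(x, R) = x*R² - 5 = -5 + x*R²)
X(U, g) = -6 + g + U*g (X(U, g) = -6 + (g*U + g) = -6 + (U*g + g) = -6 + (g + U*g) = -6 + g + U*g)
M = -686 (M = -6 + (-5 + 5*(-3)²) - 18*(-5 + 5*(-3)²) = -6 + (-5 + 5*9) - 18*(-5 + 5*9) = -6 + (-5 + 45) - 18*(-5 + 45) = -6 + 40 - 18*40 = -6 + 40 - 720 = -686)
M*(1 + N(-1, 6)*(-4)) = -686*(1 + (2 + 2*(-1))*(-4)) = -686*(1 + (2 - 2)*(-4)) = -686*(1 + 0*(-4)) = -686*(1 + 0) = -686*1 = -686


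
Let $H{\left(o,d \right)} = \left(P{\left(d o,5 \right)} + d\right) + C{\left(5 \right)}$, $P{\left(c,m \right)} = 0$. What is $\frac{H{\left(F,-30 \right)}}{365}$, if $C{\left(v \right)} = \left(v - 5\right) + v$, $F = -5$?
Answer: $- \frac{5}{73} \approx -0.068493$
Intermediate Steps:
$C{\left(v \right)} = -5 + 2 v$ ($C{\left(v \right)} = \left(-5 + v\right) + v = -5 + 2 v$)
$H{\left(o,d \right)} = 5 + d$ ($H{\left(o,d \right)} = \left(0 + d\right) + \left(-5 + 2 \cdot 5\right) = d + \left(-5 + 10\right) = d + 5 = 5 + d$)
$\frac{H{\left(F,-30 \right)}}{365} = \frac{5 - 30}{365} = \left(-25\right) \frac{1}{365} = - \frac{5}{73}$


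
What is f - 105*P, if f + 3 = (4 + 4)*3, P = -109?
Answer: 11466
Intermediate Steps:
f = 21 (f = -3 + (4 + 4)*3 = -3 + 8*3 = -3 + 24 = 21)
f - 105*P = 21 - 105*(-109) = 21 + 11445 = 11466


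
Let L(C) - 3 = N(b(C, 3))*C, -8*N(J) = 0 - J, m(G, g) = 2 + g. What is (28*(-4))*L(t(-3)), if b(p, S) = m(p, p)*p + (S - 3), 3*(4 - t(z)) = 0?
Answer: -1680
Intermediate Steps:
t(z) = 4 (t(z) = 4 - ⅓*0 = 4 + 0 = 4)
b(p, S) = -3 + S + p*(2 + p) (b(p, S) = (2 + p)*p + (S - 3) = p*(2 + p) + (-3 + S) = -3 + S + p*(2 + p))
N(J) = J/8 (N(J) = -(0 - J)/8 = -(-1)*J/8 = J/8)
L(C) = 3 + C²*(2 + C)/8 (L(C) = 3 + ((-3 + 3 + C*(2 + C))/8)*C = 3 + ((C*(2 + C))/8)*C = 3 + (C*(2 + C)/8)*C = 3 + C²*(2 + C)/8)
(28*(-4))*L(t(-3)) = (28*(-4))*(3 + (⅛)*4²*(2 + 4)) = -112*(3 + (⅛)*16*6) = -112*(3 + 12) = -112*15 = -1680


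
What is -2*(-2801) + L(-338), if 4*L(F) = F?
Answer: 11035/2 ≈ 5517.5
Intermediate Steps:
L(F) = F/4
-2*(-2801) + L(-338) = -2*(-2801) + (¼)*(-338) = 5602 - 169/2 = 11035/2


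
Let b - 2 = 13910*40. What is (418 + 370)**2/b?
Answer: 310472/278201 ≈ 1.1160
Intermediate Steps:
b = 556402 (b = 2 + 13910*40 = 2 + 556400 = 556402)
(418 + 370)**2/b = (418 + 370)**2/556402 = 788**2*(1/556402) = 620944*(1/556402) = 310472/278201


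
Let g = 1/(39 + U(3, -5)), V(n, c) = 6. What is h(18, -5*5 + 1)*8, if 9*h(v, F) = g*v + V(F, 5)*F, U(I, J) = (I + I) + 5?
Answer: -3192/25 ≈ -127.68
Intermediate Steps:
U(I, J) = 5 + 2*I (U(I, J) = 2*I + 5 = 5 + 2*I)
g = 1/50 (g = 1/(39 + (5 + 2*3)) = 1/(39 + (5 + 6)) = 1/(39 + 11) = 1/50 ≈ 0.020000)
h(v, F) = v/450 + 2*F/3 (h(v, F) = (v/50 + 6*F)/9 = (6*F + v/50)/9 = v/450 + 2*F/3)
h(18, -5*5 + 1)*8 = ((1/450)*18 + 2*(-5*5 + 1)/3)*8 = (1/25 + 2*(-25 + 1)/3)*8 = (1/25 + (⅔)*(-24))*8 = (1/25 - 16)*8 = -399/25*8 = -3192/25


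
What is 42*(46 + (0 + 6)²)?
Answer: 3444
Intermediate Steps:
42*(46 + (0 + 6)²) = 42*(46 + 6²) = 42*(46 + 36) = 42*82 = 3444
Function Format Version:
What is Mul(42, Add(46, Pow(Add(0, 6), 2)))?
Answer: 3444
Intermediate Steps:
Mul(42, Add(46, Pow(Add(0, 6), 2))) = Mul(42, Add(46, Pow(6, 2))) = Mul(42, Add(46, 36)) = Mul(42, 82) = 3444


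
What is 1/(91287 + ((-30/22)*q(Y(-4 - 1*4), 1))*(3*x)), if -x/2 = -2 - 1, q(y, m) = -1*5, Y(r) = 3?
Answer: 11/1005507 ≈ 1.0940e-5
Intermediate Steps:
q(y, m) = -5
x = 6 (x = -2*(-2 - 1) = -2*(-3) = 6)
1/(91287 + ((-30/22)*q(Y(-4 - 1*4), 1))*(3*x)) = 1/(91287 + (-30/22*(-5))*(3*6)) = 1/(91287 + (-30*1/22*(-5))*18) = 1/(91287 - 15/11*(-5)*18) = 1/(91287 + (75/11)*18) = 1/(91287 + 1350/11) = 1/(1005507/11) = 11/1005507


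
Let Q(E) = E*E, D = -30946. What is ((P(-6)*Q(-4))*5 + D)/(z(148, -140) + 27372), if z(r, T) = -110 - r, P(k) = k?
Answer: -15713/13557 ≈ -1.1590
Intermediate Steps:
Q(E) = E²
((P(-6)*Q(-4))*5 + D)/(z(148, -140) + 27372) = (-6*(-4)²*5 - 30946)/((-110 - 1*148) + 27372) = (-6*16*5 - 30946)/((-110 - 148) + 27372) = (-96*5 - 30946)/(-258 + 27372) = (-480 - 30946)/27114 = -31426*1/27114 = -15713/13557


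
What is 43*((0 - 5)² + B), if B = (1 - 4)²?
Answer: 1462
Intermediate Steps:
B = 9 (B = (-3)² = 9)
43*((0 - 5)² + B) = 43*((0 - 5)² + 9) = 43*((-5)² + 9) = 43*(25 + 9) = 43*34 = 1462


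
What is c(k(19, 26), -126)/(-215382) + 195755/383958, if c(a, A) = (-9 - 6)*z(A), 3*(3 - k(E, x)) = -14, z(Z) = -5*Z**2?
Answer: -69169447865/13782940326 ≈ -5.0185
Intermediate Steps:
k(E, x) = 23/3 (k(E, x) = 3 - 1/3*(-14) = 3 + 14/3 = 23/3)
c(a, A) = 75*A**2 (c(a, A) = (-9 - 6)*(-5*A**2) = -(-75)*A**2 = 75*A**2)
c(k(19, 26), -126)/(-215382) + 195755/383958 = (75*(-126)**2)/(-215382) + 195755/383958 = (75*15876)*(-1/215382) + 195755*(1/383958) = 1190700*(-1/215382) + 195755/383958 = -198450/35897 + 195755/383958 = -69169447865/13782940326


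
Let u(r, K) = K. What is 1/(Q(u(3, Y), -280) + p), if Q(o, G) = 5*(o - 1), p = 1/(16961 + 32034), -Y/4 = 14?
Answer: -48995/13963574 ≈ -0.0035088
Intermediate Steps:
Y = -56 (Y = -4*14 = -56)
p = 1/48995 ≈ 2.0410e-5
Q(o, G) = -5 + 5*o (Q(o, G) = 5*(-1 + o) = -5 + 5*o)
1/(Q(u(3, Y), -280) + p) = 1/((-5 + 5*(-56)) + 1/48995) = 1/((-5 - 280) + 1/48995) = 1/(-285 + 1/48995) = 1/(-13963574/48995) = -48995/13963574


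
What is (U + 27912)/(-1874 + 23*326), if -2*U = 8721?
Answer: 47103/11248 ≈ 4.1877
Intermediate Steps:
U = -8721/2 (U = -½*8721 = -8721/2 ≈ -4360.5)
(U + 27912)/(-1874 + 23*326) = (-8721/2 + 27912)/(-1874 + 23*326) = 47103/(2*(-1874 + 7498)) = (47103/2)/5624 = (47103/2)*(1/5624) = 47103/11248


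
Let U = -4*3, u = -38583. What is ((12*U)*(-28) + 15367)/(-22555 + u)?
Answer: -19399/61138 ≈ -0.31730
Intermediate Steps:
U = -12
((12*U)*(-28) + 15367)/(-22555 + u) = ((12*(-12))*(-28) + 15367)/(-22555 - 38583) = (-144*(-28) + 15367)/(-61138) = (4032 + 15367)*(-1/61138) = 19399*(-1/61138) = -19399/61138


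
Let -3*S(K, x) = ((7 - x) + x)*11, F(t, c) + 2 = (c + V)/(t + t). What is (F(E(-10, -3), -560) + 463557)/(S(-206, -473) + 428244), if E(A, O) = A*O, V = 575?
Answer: 5562663/5138620 ≈ 1.0825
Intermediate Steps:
F(t, c) = -2 + (575 + c)/(2*t) (F(t, c) = -2 + (c + 575)/(t + t) = -2 + (575 + c)/((2*t)) = -2 + (575 + c)*(1/(2*t)) = -2 + (575 + c)/(2*t))
S(K, x) = -77/3 (S(K, x) = -((7 - x) + x)*11/3 = -7*11/3 = -⅓*77 = -77/3)
(F(E(-10, -3), -560) + 463557)/(S(-206, -473) + 428244) = ((575 - 560 - (-40)*(-3))/(2*((-10*(-3)))) + 463557)/(-77/3 + 428244) = ((½)*(575 - 560 - 4*30)/30 + 463557)/(1284655/3) = ((½)*(1/30)*(575 - 560 - 120) + 463557)*(3/1284655) = ((½)*(1/30)*(-105) + 463557)*(3/1284655) = (-7/4 + 463557)*(3/1284655) = (1854221/4)*(3/1284655) = 5562663/5138620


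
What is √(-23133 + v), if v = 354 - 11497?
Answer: 2*I*√8569 ≈ 185.14*I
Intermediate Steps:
v = -11143
√(-23133 + v) = √(-23133 - 11143) = √(-34276) = 2*I*√8569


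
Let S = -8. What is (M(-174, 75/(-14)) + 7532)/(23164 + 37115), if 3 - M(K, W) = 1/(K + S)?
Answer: 1371371/10970778 ≈ 0.12500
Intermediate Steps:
M(K, W) = 3 - 1/(-8 + K) (M(K, W) = 3 - 1/(K - 8) = 3 - 1/(-8 + K))
(M(-174, 75/(-14)) + 7532)/(23164 + 37115) = ((-25 + 3*(-174))/(-8 - 174) + 7532)/(23164 + 37115) = ((-25 - 522)/(-182) + 7532)/60279 = (-1/182*(-547) + 7532)*(1/60279) = (547/182 + 7532)*(1/60279) = (1371371/182)*(1/60279) = 1371371/10970778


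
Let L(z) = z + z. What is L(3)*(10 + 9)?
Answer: 114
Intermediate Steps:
L(z) = 2*z
L(3)*(10 + 9) = (2*3)*(10 + 9) = 6*19 = 114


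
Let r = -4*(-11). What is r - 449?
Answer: -405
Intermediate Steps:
r = 44
r - 449 = 44 - 449 = -405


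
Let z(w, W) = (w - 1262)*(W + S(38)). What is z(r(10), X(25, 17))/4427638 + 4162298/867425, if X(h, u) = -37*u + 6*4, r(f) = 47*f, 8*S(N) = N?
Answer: 9420760451137/1920321946075 ≈ 4.9058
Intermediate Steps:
S(N) = N/8
X(h, u) = 24 - 37*u (X(h, u) = -37*u + 24 = 24 - 37*u)
z(w, W) = (-1262 + w)*(19/4 + W) (z(w, W) = (w - 1262)*(W + (⅛)*38) = (-1262 + w)*(W + 19/4) = (-1262 + w)*(19/4 + W))
z(r(10), X(25, 17))/4427638 + 4162298/867425 = (-11989/2 - 1262*(24 - 37*17) + 19*(47*10)/4 + (24 - 37*17)*(47*10))/4427638 + 4162298/867425 = (-11989/2 - 1262*(24 - 629) + (19/4)*470 + (24 - 629)*470)*(1/4427638) + 4162298*(1/867425) = (-11989/2 - 1262*(-605) + 4465/2 - 605*470)*(1/4427638) + 4162298/867425 = (-11989/2 + 763510 + 4465/2 - 284350)*(1/4427638) + 4162298/867425 = 475398*(1/4427638) + 4162298/867425 = 237699/2213819 + 4162298/867425 = 9420760451137/1920321946075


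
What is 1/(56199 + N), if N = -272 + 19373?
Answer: 1/75300 ≈ 1.3280e-5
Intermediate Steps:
N = 19101
1/(56199 + N) = 1/(56199 + 19101) = 1/75300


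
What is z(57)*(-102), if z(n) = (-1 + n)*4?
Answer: -22848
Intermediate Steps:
z(n) = -4 + 4*n
z(57)*(-102) = (-4 + 4*57)*(-102) = (-4 + 228)*(-102) = 224*(-102) = -22848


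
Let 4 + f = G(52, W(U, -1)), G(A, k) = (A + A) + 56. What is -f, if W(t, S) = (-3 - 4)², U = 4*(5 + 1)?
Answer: -156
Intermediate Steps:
U = 24 (U = 4*6 = 24)
W(t, S) = 49 (W(t, S) = (-7)² = 49)
G(A, k) = 56 + 2*A (G(A, k) = 2*A + 56 = 56 + 2*A)
f = 156 (f = -4 + (56 + 2*52) = -4 + (56 + 104) = -4 + 160 = 156)
-f = -1*156 = -156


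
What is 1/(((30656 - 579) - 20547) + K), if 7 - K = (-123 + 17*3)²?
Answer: 1/4353 ≈ 0.00022973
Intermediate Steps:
K = -5177 (K = 7 - (-123 + 17*3)² = 7 - (-123 + 51)² = 7 - 1*(-72)² = 7 - 1*5184 = 7 - 5184 = -5177)
1/(((30656 - 579) - 20547) + K) = 1/(((30656 - 579) - 20547) - 5177) = 1/((30077 - 20547) - 5177) = 1/(9530 - 5177) = 1/4353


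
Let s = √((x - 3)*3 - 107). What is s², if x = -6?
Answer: -134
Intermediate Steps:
s = I*√134 (s = √((-6 - 3)*3 - 107) = √(-9*3 - 107) = √(-27 - 107) = √(-134) = I*√134 ≈ 11.576*I)
s² = (I*√134)² = -134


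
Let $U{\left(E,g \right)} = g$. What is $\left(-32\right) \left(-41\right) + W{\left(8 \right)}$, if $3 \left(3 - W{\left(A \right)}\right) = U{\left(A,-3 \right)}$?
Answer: $1316$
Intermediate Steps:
$W{\left(A \right)} = 4$ ($W{\left(A \right)} = 3 - -1 = 3 + 1 = 4$)
$\left(-32\right) \left(-41\right) + W{\left(8 \right)} = \left(-32\right) \left(-41\right) + 4 = 1312 + 4 = 1316$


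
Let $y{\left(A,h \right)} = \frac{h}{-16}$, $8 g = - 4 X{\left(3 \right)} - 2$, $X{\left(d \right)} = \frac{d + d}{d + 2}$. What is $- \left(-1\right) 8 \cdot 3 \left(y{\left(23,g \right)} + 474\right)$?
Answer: $\frac{455091}{40} \approx 11377.0$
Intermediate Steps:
$X{\left(d \right)} = \frac{2 d}{2 + d}$
$g = - \frac{17}{20}$ ($g = \frac{- 4 \cdot 2 \cdot 3 \frac{1}{2 + 3} - 2}{8} = \frac{- 4 \cdot 2 \cdot 3 \cdot \frac{1}{5} - 2}{8} = \frac{\left(-4\right) \frac{6}{5} - 2}{8} = \frac{- \frac{24}{5} - 2}{8} = \frac{1}{8} \left(- \frac{34}{5}\right) = - \frac{17}{20} \approx -0.85$)
$y{\left(A,h \right)} = - \frac{h}{16}$ ($y{\left(A,h \right)} = h \left(- \frac{1}{16}\right) = - \frac{h}{16}$)
$- \left(-1\right) 8 \cdot 3 \left(y{\left(23,g \right)} + 474\right) = - \left(-1\right) 8 \cdot 3 \left(\left(- \frac{1}{16}\right) \left(- \frac{17}{20}\right) + 474\right) = - \left(-8\right) 3 \left(\frac{17}{320} + 474\right) = \left(-1\right) \left(-24\right) \frac{151697}{320} = 24 \cdot \frac{151697}{320} = \frac{455091}{40}$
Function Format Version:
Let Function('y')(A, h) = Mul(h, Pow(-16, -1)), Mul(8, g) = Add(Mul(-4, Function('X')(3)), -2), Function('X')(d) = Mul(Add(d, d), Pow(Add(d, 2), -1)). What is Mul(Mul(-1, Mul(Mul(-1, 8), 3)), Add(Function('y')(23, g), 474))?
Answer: Rational(455091, 40) ≈ 11377.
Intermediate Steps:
Function('X')(d) = Mul(2, d, Pow(Add(2, d), -1)) (Function('X')(d) = Mul(Mul(2, d), Pow(Add(2, d), -1)) = Mul(2, d, Pow(Add(2, d), -1)))
g = Rational(-17, 20) (g = Mul(Rational(1, 8), Add(Mul(-4, Mul(2, 3, Pow(Add(2, 3), -1))), -2)) = Mul(Rational(1, 8), Add(Mul(-4, Mul(2, 3, Pow(5, -1))), -2)) = Mul(Rational(1, 8), Add(Mul(-4, Mul(2, 3, Rational(1, 5))), -2)) = Mul(Rational(1, 8), Add(Mul(-4, Rational(6, 5)), -2)) = Mul(Rational(1, 8), Add(Rational(-24, 5), -2)) = Mul(Rational(1, 8), Rational(-34, 5)) = Rational(-17, 20) ≈ -0.85000)
Function('y')(A, h) = Mul(Rational(-1, 16), h) (Function('y')(A, h) = Mul(h, Rational(-1, 16)) = Mul(Rational(-1, 16), h))
Mul(Mul(-1, Mul(Mul(-1, 8), 3)), Add(Function('y')(23, g), 474)) = Mul(Mul(-1, Mul(Mul(-1, 8), 3)), Add(Mul(Rational(-1, 16), Rational(-17, 20)), 474)) = Mul(Mul(-1, Mul(-8, 3)), Add(Rational(17, 320), 474)) = Mul(Mul(-1, -24), Rational(151697, 320)) = Mul(24, Rational(151697, 320)) = Rational(455091, 40)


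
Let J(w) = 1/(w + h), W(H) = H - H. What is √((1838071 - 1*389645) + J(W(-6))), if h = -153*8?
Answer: √60277696382/204 ≈ 1203.5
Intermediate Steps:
h = -1224
W(H) = 0
J(w) = 1/(-1224 + w) (J(w) = 1/(w - 1224) = 1/(-1224 + w))
√((1838071 - 1*389645) + J(W(-6))) = √((1838071 - 1*389645) + 1/(-1224 + 0)) = √((1838071 - 389645) + 1/(-1224)) = √(1448426 - 1/1224) = √(1772873423/1224) = √60277696382/204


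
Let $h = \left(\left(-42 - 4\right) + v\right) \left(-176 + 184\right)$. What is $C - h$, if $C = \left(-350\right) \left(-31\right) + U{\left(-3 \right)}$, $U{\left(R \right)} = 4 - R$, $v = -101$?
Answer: $12033$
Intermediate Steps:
$h = -1176$ ($h = \left(\left(-42 - 4\right) - 101\right) \left(-176 + 184\right) = \left(-46 - 101\right) 8 = \left(-147\right) 8 = -1176$)
$C = 10857$ ($C = \left(-350\right) \left(-31\right) + \left(4 - -3\right) = 10850 + \left(4 + 3\right) = 10850 + 7 = 10857$)
$C - h = 10857 - -1176 = 10857 + 1176 = 12033$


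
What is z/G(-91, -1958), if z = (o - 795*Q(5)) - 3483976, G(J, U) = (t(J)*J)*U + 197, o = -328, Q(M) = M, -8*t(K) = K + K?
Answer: -6976558/8107493 ≈ -0.86051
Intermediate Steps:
t(K) = -K/4 (t(K) = -(K + K)/8 = -K/4)
G(J, U) = 197 - U*J**2/4 (G(J, U) = ((-J/4)*J)*U + 197 = (-J**2/4)*U + 197 = -U*J**2/4 + 197 = 197 - U*J**2/4)
z = -3488279 (z = (-328 - 795*5) - 3483976 = (-328 - 3975) - 3483976 = -4303 - 3483976 = -3488279)
z/G(-91, -1958) = -3488279/(197 - 1/4*(-1958)*(-91)**2) = -3488279/(197 - 1/4*(-1958)*8281) = -3488279/(197 + 8107099/2) = -3488279/8107493/2 = -3488279*2/8107493 = -6976558/8107493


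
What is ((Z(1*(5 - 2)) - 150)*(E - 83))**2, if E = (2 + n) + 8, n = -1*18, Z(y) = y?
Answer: 178944129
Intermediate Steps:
n = -18
E = -8 (E = (2 - 18) + 8 = -16 + 8 = -8)
((Z(1*(5 - 2)) - 150)*(E - 83))**2 = ((1*(5 - 2) - 150)*(-8 - 83))**2 = ((1*3 - 150)*(-91))**2 = ((3 - 150)*(-91))**2 = (-147*(-91))**2 = 13377**2 = 178944129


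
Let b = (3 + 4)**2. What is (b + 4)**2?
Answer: 2809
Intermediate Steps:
b = 49 (b = 7**2 = 49)
(b + 4)**2 = (49 + 4)**2 = 53**2 = 2809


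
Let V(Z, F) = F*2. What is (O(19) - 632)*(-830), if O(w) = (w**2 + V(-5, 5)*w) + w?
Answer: 51460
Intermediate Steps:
V(Z, F) = 2*F
O(w) = w**2 + 11*w (O(w) = (w**2 + (2*5)*w) + w = (w**2 + 10*w) + w = w**2 + 11*w)
(O(19) - 632)*(-830) = (19*(11 + 19) - 632)*(-830) = (19*30 - 632)*(-830) = (570 - 632)*(-830) = -62*(-830) = 51460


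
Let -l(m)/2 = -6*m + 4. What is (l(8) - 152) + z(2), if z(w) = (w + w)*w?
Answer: -56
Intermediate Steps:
l(m) = -8 + 12*m (l(m) = -2*(-6*m + 4) = -2*(4 - 6*m) = -8 + 12*m)
z(w) = 2*w² (z(w) = (2*w)*w = 2*w²)
(l(8) - 152) + z(2) = ((-8 + 12*8) - 152) + 2*2² = ((-8 + 96) - 152) + 2*4 = (88 - 152) + 8 = -64 + 8 = -56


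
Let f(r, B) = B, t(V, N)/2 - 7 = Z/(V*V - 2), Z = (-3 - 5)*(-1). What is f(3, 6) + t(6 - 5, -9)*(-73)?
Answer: 152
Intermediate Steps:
Z = 8 (Z = -8*(-1) = 8)
t(V, N) = 14 + 16/(-2 + V**2) (t(V, N) = 14 + 2*(8/(V*V - 2)) = 14 + 2*(8/(V**2 - 2)) = 14 + 2*(8/(-2 + V**2)) = 14 + 16/(-2 + V**2))
f(3, 6) + t(6 - 5, -9)*(-73) = 6 + (2*(-6 + 7*(6 - 5)**2)/(-2 + (6 - 5)**2))*(-73) = 6 + (2*(-6 + 7*1**2)/(-2 + 1**2))*(-73) = 6 + (2*(-6 + 7*1)/(-2 + 1))*(-73) = 6 + (2*(-6 + 7)/(-1))*(-73) = 6 + (2*(-1)*1)*(-73) = 6 - 2*(-73) = 6 + 146 = 152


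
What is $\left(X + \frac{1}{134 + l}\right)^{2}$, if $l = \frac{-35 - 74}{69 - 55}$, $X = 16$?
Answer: $\frac{800097796}{3122289} \approx 256.25$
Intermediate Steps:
$l = - \frac{109}{14} \approx -7.7857$
$\left(X + \frac{1}{134 + l}\right)^{2} = \left(16 + \frac{1}{134 - \frac{109}{14}}\right)^{2} = \left(16 + \frac{1}{\frac{1767}{14}}\right)^{2} = \left(16 + \frac{14}{1767}\right)^{2} = \left(\frac{28286}{1767}\right)^{2} = \frac{800097796}{3122289}$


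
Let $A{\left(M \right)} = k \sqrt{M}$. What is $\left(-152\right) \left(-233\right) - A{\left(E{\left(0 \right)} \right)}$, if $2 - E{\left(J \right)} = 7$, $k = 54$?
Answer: $35416 - 54 i \sqrt{5} \approx 35416.0 - 120.75 i$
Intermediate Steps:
$E{\left(J \right)} = -5$ ($E{\left(J \right)} = 2 - 7 = -5$)
$A{\left(M \right)} = 54 \sqrt{M}$
$\left(-152\right) \left(-233\right) - A{\left(E{\left(0 \right)} \right)} = \left(-152\right) \left(-233\right) - 54 \sqrt{-5} = 35416 - 54 i \sqrt{5}$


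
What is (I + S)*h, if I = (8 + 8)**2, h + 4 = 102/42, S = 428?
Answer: -7524/7 ≈ -1074.9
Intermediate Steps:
h = -11/7 (h = -4 + 102/42 = -4 + 102*(1/42) = -4 + 17/7 = -11/7 ≈ -1.5714)
I = 256 (I = 16**2 = 256)
(I + S)*h = (256 + 428)*(-11/7) = 684*(-11/7) = -7524/7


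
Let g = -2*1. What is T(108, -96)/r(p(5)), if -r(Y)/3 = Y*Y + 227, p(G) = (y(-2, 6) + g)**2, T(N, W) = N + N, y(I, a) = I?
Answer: -24/161 ≈ -0.14907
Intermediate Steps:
g = -2
T(N, W) = 2*N
p(G) = 16 (p(G) = (-2 - 2)**2 = (-4)**2 = 16)
r(Y) = -681 - 3*Y**2 (r(Y) = -3*(Y*Y + 227) = -3*(Y**2 + 227) = -3*(227 + Y**2) = -681 - 3*Y**2)
T(108, -96)/r(p(5)) = (2*108)/(-681 - 3*16**2) = 216/(-681 - 3*256) = 216/(-681 - 768) = 216/(-1449) = 216*(-1/1449) = -24/161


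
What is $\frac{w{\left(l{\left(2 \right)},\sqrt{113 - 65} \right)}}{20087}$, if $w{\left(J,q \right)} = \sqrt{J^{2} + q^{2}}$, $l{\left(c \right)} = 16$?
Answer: $\frac{4 \sqrt{19}}{20087} \approx 0.000868$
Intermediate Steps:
$\frac{w{\left(l{\left(2 \right)},\sqrt{113 - 65} \right)}}{20087} = \frac{\sqrt{16^{2} + \left(\sqrt{113 - 65}\right)^{2}}}{20087} = \sqrt{256 + \left(\sqrt{48}\right)^{2}} \cdot \frac{1}{20087} = \sqrt{256 + \left(4 \sqrt{3}\right)^{2}} \cdot \frac{1}{20087} = \sqrt{256 + 48} \cdot \frac{1}{20087} = \sqrt{304} \cdot \frac{1}{20087} = 4 \sqrt{19} \cdot \frac{1}{20087} = \frac{4 \sqrt{19}}{20087}$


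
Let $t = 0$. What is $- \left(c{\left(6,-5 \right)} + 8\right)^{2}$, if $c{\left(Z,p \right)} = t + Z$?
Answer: $-196$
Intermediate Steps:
$c{\left(Z,p \right)} = Z$ ($c{\left(Z,p \right)} = 0 + Z = Z$)
$- \left(c{\left(6,-5 \right)} + 8\right)^{2} = - \left(6 + 8\right)^{2} = - 14^{2} = \left(-1\right) 196 = -196$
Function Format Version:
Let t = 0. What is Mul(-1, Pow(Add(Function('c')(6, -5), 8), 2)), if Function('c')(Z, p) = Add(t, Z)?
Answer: -196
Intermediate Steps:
Function('c')(Z, p) = Z (Function('c')(Z, p) = Add(0, Z) = Z)
Mul(-1, Pow(Add(Function('c')(6, -5), 8), 2)) = Mul(-1, Pow(Add(6, 8), 2)) = Mul(-1, Pow(14, 2)) = Mul(-1, 196) = -196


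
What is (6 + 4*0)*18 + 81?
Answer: 189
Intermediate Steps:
(6 + 4*0)*18 + 81 = (6 + 0)*18 + 81 = 6*18 + 81 = 108 + 81 = 189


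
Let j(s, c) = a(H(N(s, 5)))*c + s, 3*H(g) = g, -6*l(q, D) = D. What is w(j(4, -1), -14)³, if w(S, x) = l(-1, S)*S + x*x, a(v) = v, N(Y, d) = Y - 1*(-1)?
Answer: 1169239880375/157464 ≈ 7.4254e+6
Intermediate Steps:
N(Y, d) = 1 + Y (N(Y, d) = Y + 1 = 1 + Y)
l(q, D) = -D/6
H(g) = g/3
j(s, c) = s + c*(⅓ + s/3) (j(s, c) = ((1 + s)/3)*c + s = (⅓ + s/3)*c + s = c*(⅓ + s/3) + s = s + c*(⅓ + s/3))
w(S, x) = x² - S²/6 (w(S, x) = (-S/6)*S + x*x = -S²/6 + x² = x² - S²/6)
w(j(4, -1), -14)³ = ((-14)² - (4 + (⅓)*(-1)*(1 + 4))²/6)³ = (196 - (4 + (⅓)*(-1)*5)²/6)³ = (196 - (4 - 5/3)²/6)³ = (196 - (7/3)²/6)³ = (196 - ⅙*49/9)³ = (196 - 49/54)³ = (10535/54)³ = 1169239880375/157464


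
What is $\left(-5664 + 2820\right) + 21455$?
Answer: $18611$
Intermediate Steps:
$\left(-5664 + 2820\right) + 21455 = -2844 + 21455 = 18611$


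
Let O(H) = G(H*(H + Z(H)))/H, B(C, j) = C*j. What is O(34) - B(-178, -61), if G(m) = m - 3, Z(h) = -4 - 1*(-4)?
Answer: -368019/34 ≈ -10824.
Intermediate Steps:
Z(h) = 0 (Z(h) = -4 + 4 = 0)
G(m) = -3 + m
O(H) = (-3 + H²)/H (O(H) = (-3 + H*(H + 0))/H = (-3 + H*H)/H = (-3 + H²)/H)
O(34) - B(-178, -61) = (34 - 3/34) - (-178)*(-61) = (34 - 3*1/34) - 1*10858 = (34 - 3/34) - 10858 = 1153/34 - 10858 = -368019/34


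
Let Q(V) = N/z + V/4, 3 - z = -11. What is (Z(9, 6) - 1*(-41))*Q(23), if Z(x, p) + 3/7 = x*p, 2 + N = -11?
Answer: 44685/98 ≈ 455.97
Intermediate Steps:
N = -13 (N = -2 - 11 = -13)
z = 14 (z = 3 - 1*(-11) = 3 + 11 = 14)
Z(x, p) = -3/7 + p*x (Z(x, p) = -3/7 + x*p = -3/7 + p*x)
Q(V) = -13/14 + V/4
(Z(9, 6) - 1*(-41))*Q(23) = ((-3/7 + 6*9) - 1*(-41))*(-13/14 + (¼)*23) = ((-3/7 + 54) + 41)*(-13/14 + 23/4) = (375/7 + 41)*(135/28) = (662/7)*(135/28) = 44685/98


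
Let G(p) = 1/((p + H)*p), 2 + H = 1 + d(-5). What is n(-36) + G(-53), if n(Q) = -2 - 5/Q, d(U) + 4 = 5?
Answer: -188167/101124 ≈ -1.8608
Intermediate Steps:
d(U) = 1 (d(U) = -4 + 5 = 1)
H = 0 (H = -2 + (1 + 1) = -2 + 2 = 0)
G(p) = p⁻² (G(p) = 1/((p + 0)*p) = 1/(p*p) = p⁻²)
n(-36) + G(-53) = (-2 - 5/(-36)) + (-53)⁻² = (-2 - 5*(-1/36)) + 1/2809 = (-2 + 5/36) + 1/2809 = -67/36 + 1/2809 = -188167/101124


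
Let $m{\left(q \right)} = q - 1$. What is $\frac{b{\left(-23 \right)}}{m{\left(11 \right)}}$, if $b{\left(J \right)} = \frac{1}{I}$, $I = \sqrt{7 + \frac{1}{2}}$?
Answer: $\frac{\sqrt{30}}{150} \approx 0.036515$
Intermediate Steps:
$I = \frac{\sqrt{30}}{2}$ ($I = \sqrt{7 + \frac{1}{2}} = \sqrt{\frac{15}{2}} = \frac{\sqrt{30}}{2} \approx 2.7386$)
$m{\left(q \right)} = -1 + q$
$b{\left(J \right)} = \frac{\sqrt{30}}{15}$ ($b{\left(J \right)} = \frac{1}{\frac{1}{2} \sqrt{30}} = \frac{\sqrt{30}}{15}$)
$\frac{b{\left(-23 \right)}}{m{\left(11 \right)}} = \frac{\frac{1}{15} \sqrt{30}}{-1 + 11} = \frac{\frac{1}{15} \sqrt{30}}{10} = \frac{\sqrt{30}}{15} \cdot \frac{1}{10} = \frac{\sqrt{30}}{150}$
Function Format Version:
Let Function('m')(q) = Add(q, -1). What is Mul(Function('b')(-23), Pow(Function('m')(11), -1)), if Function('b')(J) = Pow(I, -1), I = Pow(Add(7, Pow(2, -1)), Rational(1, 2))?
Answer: Mul(Rational(1, 150), Pow(30, Rational(1, 2))) ≈ 0.036515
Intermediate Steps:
I = Mul(Rational(1, 2), Pow(30, Rational(1, 2))) (I = Pow(Add(7, Rational(1, 2)), Rational(1, 2)) = Pow(Rational(15, 2), Rational(1, 2)) = Mul(Rational(1, 2), Pow(30, Rational(1, 2))) ≈ 2.7386)
Function('m')(q) = Add(-1, q)
Function('b')(J) = Mul(Rational(1, 15), Pow(30, Rational(1, 2))) (Function('b')(J) = Pow(Mul(Rational(1, 2), Pow(30, Rational(1, 2))), -1) = Mul(Rational(1, 15), Pow(30, Rational(1, 2))))
Mul(Function('b')(-23), Pow(Function('m')(11), -1)) = Mul(Mul(Rational(1, 15), Pow(30, Rational(1, 2))), Pow(Add(-1, 11), -1)) = Mul(Mul(Rational(1, 15), Pow(30, Rational(1, 2))), Pow(10, -1)) = Mul(Mul(Rational(1, 15), Pow(30, Rational(1, 2))), Rational(1, 10)) = Mul(Rational(1, 150), Pow(30, Rational(1, 2)))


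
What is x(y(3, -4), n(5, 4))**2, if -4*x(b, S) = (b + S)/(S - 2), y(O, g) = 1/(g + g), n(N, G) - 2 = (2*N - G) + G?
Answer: 361/4096 ≈ 0.088135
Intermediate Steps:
n(N, G) = 2 + 2*N (n(N, G) = 2 + ((2*N - G) + G) = 2 + ((-G + 2*N) + G) = 2 + 2*N)
y(O, g) = 1/(2*g)
x(b, S) = -(S + b)/(4*(-2 + S)) (x(b, S) = -(b + S)/(4*(S - 2)) = -(S + b)/(4*(-2 + S)))
x(y(3, -4), n(5, 4))**2 = ((-(2 + 2*5) - 1/(2*(-4)))/(4*(-2 + (2 + 2*5))))**2 = ((-(2 + 10) - (-1)/(2*4))/(4*(-2 + (2 + 10))))**2 = ((-1*12 - 1*(-1/8))/(4*(-2 + 12)))**2 = ((1/4)*(-12 + 1/8)/10)**2 = ((1/4)*(1/10)*(-95/8))**2 = (-19/64)**2 = 361/4096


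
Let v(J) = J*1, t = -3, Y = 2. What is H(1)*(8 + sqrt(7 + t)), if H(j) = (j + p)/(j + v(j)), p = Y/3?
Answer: 25/3 ≈ 8.3333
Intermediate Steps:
v(J) = J
p = 2/3 ≈ 0.66667
H(j) = (2/3 + j)/(2*j) (H(j) = (j + 2/3)/(j + j) = (2/3 + j)/((2*j)) = (2/3 + j)*(1/(2*j)) = (2/3 + j)/(2*j))
H(1)*(8 + sqrt(7 + t)) = ((1/6)*(2 + 3*1)/1)*(8 + sqrt(7 - 3)) = ((1/6)*1*(2 + 3))*(8 + sqrt(4)) = ((1/6)*1*5)*(8 + 2) = (5/6)*10 = 25/3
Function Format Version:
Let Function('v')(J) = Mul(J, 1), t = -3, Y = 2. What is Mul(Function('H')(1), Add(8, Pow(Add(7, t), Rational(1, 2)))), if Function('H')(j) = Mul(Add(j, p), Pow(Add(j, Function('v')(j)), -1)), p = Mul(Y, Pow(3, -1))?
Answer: Rational(25, 3) ≈ 8.3333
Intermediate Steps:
Function('v')(J) = J
p = Rational(2, 3) (p = Mul(2, Pow(3, -1)) = Mul(2, Rational(1, 3)) = Rational(2, 3) ≈ 0.66667)
Function('H')(j) = Mul(Rational(1, 2), Pow(j, -1), Add(Rational(2, 3), j)) (Function('H')(j) = Mul(Add(j, Rational(2, 3)), Pow(Add(j, j), -1)) = Mul(Add(Rational(2, 3), j), Pow(Mul(2, j), -1)) = Mul(Add(Rational(2, 3), j), Mul(Rational(1, 2), Pow(j, -1))) = Mul(Rational(1, 2), Pow(j, -1), Add(Rational(2, 3), j)))
Mul(Function('H')(1), Add(8, Pow(Add(7, t), Rational(1, 2)))) = Mul(Mul(Rational(1, 6), Pow(1, -1), Add(2, Mul(3, 1))), Add(8, Pow(Add(7, -3), Rational(1, 2)))) = Mul(Mul(Rational(1, 6), 1, Add(2, 3)), Add(8, Pow(4, Rational(1, 2)))) = Mul(Mul(Rational(1, 6), 1, 5), Add(8, 2)) = Mul(Rational(5, 6), 10) = Rational(25, 3)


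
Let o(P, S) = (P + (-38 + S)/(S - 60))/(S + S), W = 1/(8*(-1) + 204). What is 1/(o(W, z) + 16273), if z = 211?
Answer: 12489512/203241862835 ≈ 6.1451e-5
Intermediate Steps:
W = 1/196 (W = 1/(-8 + 204) = 1/196 ≈ 0.0051020)
o(P, S) = (P + (-38 + S)/(-60 + S))/(2*S) (o(P, S) = (P + (-38 + S)/(-60 + S))/((2*S)) = (P + (-38 + S)/(-60 + S))*(1/(2*S)) = (P + (-38 + S)/(-60 + S))/(2*S))
1/(o(W, z) + 16273) = 1/((½)*(-38 + 211 - 60*1/196 + (1/196)*211)/(211*(-60 + 211)) + 16273) = 1/((½)*(1/211)*(-38 + 211 - 15/49 + 211/196)/151 + 16273) = 1/((½)*(1/211)*(1/151)*(34059/196) + 16273) = 1/(34059/12489512 + 16273) = 1/(203241862835/12489512) = 12489512/203241862835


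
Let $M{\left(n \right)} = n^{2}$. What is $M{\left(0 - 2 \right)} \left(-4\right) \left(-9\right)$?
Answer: $144$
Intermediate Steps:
$M{\left(0 - 2 \right)} \left(-4\right) \left(-9\right) = \left(0 - 2\right)^{2} \left(-4\right) \left(-9\right) = \left(-2\right)^{2} \left(-4\right) \left(-9\right) = 4 \left(-4\right) \left(-9\right) = \left(-16\right) \left(-9\right) = 144$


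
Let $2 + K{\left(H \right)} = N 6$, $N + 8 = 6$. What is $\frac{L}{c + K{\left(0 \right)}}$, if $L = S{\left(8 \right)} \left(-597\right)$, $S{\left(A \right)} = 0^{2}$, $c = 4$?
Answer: $0$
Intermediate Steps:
$N = -2$ ($N = -8 + 6 = -2$)
$K{\left(H \right)} = -14$ ($K{\left(H \right)} = -2 - 12 = -14$)
$S{\left(A \right)} = 0$
$L = 0$ ($L = 0 \left(-597\right) = 0$)
$\frac{L}{c + K{\left(0 \right)}} = \frac{0}{4 - 14} = \frac{0}{-10} = 0 \left(- \frac{1}{10}\right) = 0$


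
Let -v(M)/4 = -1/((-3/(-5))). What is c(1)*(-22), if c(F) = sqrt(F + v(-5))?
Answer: -22*sqrt(69)/3 ≈ -60.915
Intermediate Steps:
v(M) = 20/3 (v(M) = -(-4)/((-3/(-5))) = -(-4)/((-3*(-1/5))) = -(-4)/3/5 = -(-4)*5/3 = -4*(-5/3) = 20/3)
c(F) = sqrt(20/3 + F) (c(F) = sqrt(F + 20/3) = sqrt(20/3 + F))
c(1)*(-22) = (sqrt(60 + 9*1)/3)*(-22) = (sqrt(60 + 9)/3)*(-22) = (sqrt(69)/3)*(-22) = -22*sqrt(69)/3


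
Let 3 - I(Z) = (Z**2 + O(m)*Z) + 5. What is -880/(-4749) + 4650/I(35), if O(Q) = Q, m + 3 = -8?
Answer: -10670945/1999329 ≈ -5.3373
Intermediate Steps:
m = -11 (m = -3 - 8 = -11)
I(Z) = -2 - Z**2 + 11*Z (I(Z) = 3 - ((Z**2 - 11*Z) + 5) = 3 - (5 + Z**2 - 11*Z) = 3 + (-5 - Z**2 + 11*Z) = -2 - Z**2 + 11*Z)
-880/(-4749) + 4650/I(35) = -880/(-4749) + 4650/(-2 - 1*35**2 + 11*35) = -880*(-1/4749) + 4650/(-2 - 1*1225 + 385) = 880/4749 + 4650/(-2 - 1225 + 385) = 880/4749 + 4650/(-842) = 880/4749 + 4650*(-1/842) = 880/4749 - 2325/421 = -10670945/1999329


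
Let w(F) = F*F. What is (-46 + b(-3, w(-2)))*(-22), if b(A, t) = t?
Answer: 924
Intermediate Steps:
w(F) = F**2
(-46 + b(-3, w(-2)))*(-22) = (-46 + (-2)**2)*(-22) = (-46 + 4)*(-22) = -42*(-22) = 924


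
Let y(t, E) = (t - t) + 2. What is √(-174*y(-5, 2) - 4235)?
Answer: I*√4583 ≈ 67.698*I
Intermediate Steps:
y(t, E) = 2 (y(t, E) = 0 + 2 = 2)
√(-174*y(-5, 2) - 4235) = √(-174*2 - 4235) = √(-348 - 4235) = √(-4583) = I*√4583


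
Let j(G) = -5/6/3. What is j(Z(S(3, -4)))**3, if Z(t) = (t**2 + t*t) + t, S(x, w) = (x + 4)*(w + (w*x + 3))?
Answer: -125/5832 ≈ -0.021433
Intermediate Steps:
S(x, w) = (4 + x)*(3 + w + w*x) (S(x, w) = (4 + x)*(w + (3 + w*x)) = (4 + x)*(3 + w + w*x))
Z(t) = t + 2*t**2 (Z(t) = (t**2 + t**2) + t = 2*t**2 + t = t + 2*t**2)
j(G) = -5/18 (j(G) = -5*1/6*(1/3) = -5/6*1/3 = -5/18)
j(Z(S(3, -4)))**3 = (-5/18)**3 = -125/5832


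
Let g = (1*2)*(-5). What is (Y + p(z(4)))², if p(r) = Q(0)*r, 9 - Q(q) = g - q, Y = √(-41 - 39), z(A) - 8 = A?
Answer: 51904 + 1824*I*√5 ≈ 51904.0 + 4078.6*I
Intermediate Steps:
g = -10 (g = 2*(-5) = -10)
z(A) = 8 + A
Y = 4*I*√5 (Y = √(-80) = 4*I*√5 ≈ 8.9443*I)
Q(q) = 19 + q (Q(q) = 9 - (-10 - q) = 9 + (10 + q) = 19 + q)
p(r) = 19*r (p(r) = (19 + 0)*r = 19*r)
(Y + p(z(4)))² = (4*I*√5 + 19*(8 + 4))² = (4*I*√5 + 19*12)² = (4*I*√5 + 228)² = (228 + 4*I*√5)²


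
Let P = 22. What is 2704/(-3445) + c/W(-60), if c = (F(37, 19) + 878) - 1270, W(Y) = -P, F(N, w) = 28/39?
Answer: 1932718/113685 ≈ 17.001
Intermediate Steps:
F(N, w) = 28/39 (F(N, w) = 28*(1/39) = 28/39)
W(Y) = -22 (W(Y) = -1*22 = -22)
c = -15260/39 (c = (28/39 + 878) - 1270 = 34270/39 - 1270 = -15260/39 ≈ -391.28)
2704/(-3445) + c/W(-60) = 2704/(-3445) - 15260/39/(-22) = 2704*(-1/3445) - 15260/39*(-1/22) = -208/265 + 7630/429 = 1932718/113685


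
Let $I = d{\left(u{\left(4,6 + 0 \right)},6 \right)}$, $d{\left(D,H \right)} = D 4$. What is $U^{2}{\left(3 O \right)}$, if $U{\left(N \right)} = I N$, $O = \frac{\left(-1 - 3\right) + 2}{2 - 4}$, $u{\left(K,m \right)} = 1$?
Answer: $144$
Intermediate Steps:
$d{\left(D,H \right)} = 4 D$
$I = 4$ ($I = 4 \cdot 1 = 4$)
$O = 1$ ($O = \frac{-4 + 2}{-2} = \left(-2\right) \left(- \frac{1}{2}\right) = 1$)
$U{\left(N \right)} = 4 N$
$U^{2}{\left(3 O \right)} = \left(4 \cdot 3 \cdot 1\right)^{2} = \left(4 \cdot 3\right)^{2} = 12^{2} = 144$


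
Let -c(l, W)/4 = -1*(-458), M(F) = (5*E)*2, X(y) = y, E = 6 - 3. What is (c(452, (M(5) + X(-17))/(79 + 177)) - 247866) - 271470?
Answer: -521168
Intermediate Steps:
E = 3
M(F) = 30 (M(F) = (5*3)*2 = 15*2 = 30)
c(l, W) = -1832 (c(l, W) = -(-4)*(-458) = -4*458 = -1832)
(c(452, (M(5) + X(-17))/(79 + 177)) - 247866) - 271470 = (-1832 - 247866) - 271470 = -249698 - 271470 = -521168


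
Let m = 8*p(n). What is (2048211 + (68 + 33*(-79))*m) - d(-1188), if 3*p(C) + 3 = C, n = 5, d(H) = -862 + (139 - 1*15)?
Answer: 6106223/3 ≈ 2.0354e+6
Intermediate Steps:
d(H) = -738 (d(H) = -862 + (139 - 15) = -862 + 124 = -738)
p(C) = -1 + C/3
m = 16/3 (m = 8*(-1 + (⅓)*5) = 8*(-1 + 5/3) = 8*(⅔) = 16/3 ≈ 5.3333)
(2048211 + (68 + 33*(-79))*m) - d(-1188) = (2048211 + (68 + 33*(-79))*(16/3)) - 1*(-738) = (2048211 + (68 - 2607)*(16/3)) + 738 = (2048211 - 2539*16/3) + 738 = (2048211 - 40624/3) + 738 = 6104009/3 + 738 = 6106223/3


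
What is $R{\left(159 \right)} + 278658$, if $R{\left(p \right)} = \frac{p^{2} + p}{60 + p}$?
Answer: $\frac{20350514}{73} \approx 2.7877 \cdot 10^{5}$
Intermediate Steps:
$R{\left(p \right)} = \frac{p + p^{2}}{60 + p}$
$R{\left(159 \right)} + 278658 = \frac{159 \left(1 + 159\right)}{60 + 159} + 278658 = 159 \cdot \frac{1}{219} \cdot 160 + 278658 = \frac{8480}{73} + 278658 = \frac{20350514}{73}$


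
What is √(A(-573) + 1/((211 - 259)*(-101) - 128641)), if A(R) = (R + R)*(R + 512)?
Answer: √1071288956862401/123793 ≈ 264.40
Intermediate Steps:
A(R) = 2*R*(512 + R) (A(R) = (2*R)*(512 + R) = 2*R*(512 + R))
√(A(-573) + 1/((211 - 259)*(-101) - 128641)) = √(2*(-573)*(512 - 573) + 1/((211 - 259)*(-101) - 128641)) = √(2*(-573)*(-61) + 1/(-48*(-101) - 128641)) = √(69906 + 1/(4848 - 128641)) = √(69906 + 1/(-123793)) = √(69906 - 1/123793) = √(8653873457/123793) = √1071288956862401/123793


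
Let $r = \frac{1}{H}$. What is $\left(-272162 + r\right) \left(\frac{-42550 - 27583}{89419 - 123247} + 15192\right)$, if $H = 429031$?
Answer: $- \frac{60015951839255602289}{14513260668} \approx -4.1352 \cdot 10^{9}$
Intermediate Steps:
$r = \frac{1}{429031} \approx 2.3308 \cdot 10^{-6}$
$\left(-272162 + r\right) \left(\frac{-42550 - 27583}{89419 - 123247} + 15192\right) = \left(-272162 + \frac{1}{429031}\right) \left(\frac{-42550 - 27583}{89419 - 123247} + 15192\right) = - \frac{116765935021 \left(- \frac{70133}{-33828} + 15192\right)}{429031} = - \frac{116765935021 \left(\left(-70133\right) \left(- \frac{1}{33828}\right) + 15192\right)}{429031} = - \frac{116765935021 \left(\frac{70133}{33828} + 15192\right)}{429031} = \left(- \frac{116765935021}{429031}\right) \frac{513985109}{33828} = - \frac{60015951839255602289}{14513260668}$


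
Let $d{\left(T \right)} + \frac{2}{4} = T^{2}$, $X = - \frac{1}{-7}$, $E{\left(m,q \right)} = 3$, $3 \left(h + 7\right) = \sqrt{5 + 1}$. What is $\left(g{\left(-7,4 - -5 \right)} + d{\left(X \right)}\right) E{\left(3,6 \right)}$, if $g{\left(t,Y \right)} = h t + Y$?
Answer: $\frac{16911}{98} - 7 \sqrt{6} \approx 155.41$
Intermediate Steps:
$h = -7 + \frac{\sqrt{6}}{3}$ ($h = -7 + \frac{\sqrt{5 + 1}}{3} = -7 + \frac{\sqrt{6}}{3} \approx -6.1835$)
$X = \frac{1}{7}$ ($X = \left(-1\right) \left(- \frac{1}{7}\right) = \frac{1}{7} \approx 0.14286$)
$g{\left(t,Y \right)} = Y + t \left(-7 + \frac{\sqrt{6}}{3}\right)$ ($g{\left(t,Y \right)} = \left(-7 + \frac{\sqrt{6}}{3}\right) t + Y = t \left(-7 + \frac{\sqrt{6}}{3}\right) + Y = Y + t \left(-7 + \frac{\sqrt{6}}{3}\right)$)
$d{\left(T \right)} = - \frac{1}{2} + T^{2}$
$\left(g{\left(-7,4 - -5 \right)} + d{\left(X \right)}\right) E{\left(3,6 \right)} = \left(\left(\left(4 - -5\right) - - \frac{7 \left(21 - \sqrt{6}\right)}{3}\right) - \left(\frac{1}{2} - \left(\frac{1}{7}\right)^{2}\right)\right) 3 = \left(\left(\left(4 + 5\right) + \left(49 - \frac{7 \sqrt{6}}{3}\right)\right) + \left(- \frac{1}{2} + \frac{1}{49}\right)\right) 3 = \left(\left(9 + \left(49 - \frac{7 \sqrt{6}}{3}\right)\right) - \frac{47}{98}\right) 3 = \left(\left(58 - \frac{7 \sqrt{6}}{3}\right) - \frac{47}{98}\right) 3 = \left(\frac{5637}{98} - \frac{7 \sqrt{6}}{3}\right) 3 = \frac{16911}{98} - 7 \sqrt{6}$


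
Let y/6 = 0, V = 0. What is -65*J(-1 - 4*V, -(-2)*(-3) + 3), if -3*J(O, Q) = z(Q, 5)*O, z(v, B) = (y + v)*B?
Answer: 325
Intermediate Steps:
y = 0 (y = 6*0 = 0)
z(v, B) = B*v (z(v, B) = (0 + v)*B = v*B = B*v)
J(O, Q) = -5*O*Q/3 (J(O, Q) = -5*Q*O/3 = -5*O*Q/3)
-65*J(-1 - 4*V, -(-2)*(-3) + 3) = -(-325)*(-1 - 4*0)*(-(-2)*(-3) + 3)/3 = -(-325)*(-1 + 0)*(-2*3 + 3)/3 = -(-325)*(-1)*(-6 + 3)/3 = -(-325)*(-1)*(-3)/3 = -65*(-5) = 325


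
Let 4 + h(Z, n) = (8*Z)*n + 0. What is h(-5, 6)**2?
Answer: 59536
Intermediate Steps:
h(Z, n) = -4 + 8*Z*n (h(Z, n) = -4 + ((8*Z)*n + 0) = -4 + (8*Z*n + 0) = -4 + 8*Z*n)
h(-5, 6)**2 = (-4 + 8*(-5)*6)**2 = (-4 - 240)**2 = (-244)**2 = 59536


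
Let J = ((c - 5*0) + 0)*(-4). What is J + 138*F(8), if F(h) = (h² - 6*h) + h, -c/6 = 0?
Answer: 3312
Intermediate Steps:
c = 0 (c = -6*0 = 0)
F(h) = h² - 5*h
J = 0 (J = ((0 - 5*0) + 0)*(-4) = ((0 + 0) + 0)*(-4) = (0 + 0)*(-4) = 0*(-4) = 0)
J + 138*F(8) = 0 + 138*(8*(-5 + 8)) = 0 + 138*(8*3) = 0 + 138*24 = 0 + 3312 = 3312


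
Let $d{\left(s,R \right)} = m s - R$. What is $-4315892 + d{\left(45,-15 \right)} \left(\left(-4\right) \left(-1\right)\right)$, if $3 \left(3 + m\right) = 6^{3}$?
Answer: $-4303412$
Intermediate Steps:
$m = 69$ ($m = -3 + \frac{6^{3}}{3} = -3 + \frac{1}{3} \cdot 216 = -3 + 72 = 69$)
$d{\left(s,R \right)} = - R + 69 s$ ($d{\left(s,R \right)} = 69 s - R = - R + 69 s$)
$-4315892 + d{\left(45,-15 \right)} \left(\left(-4\right) \left(-1\right)\right) = -4315892 + \left(\left(-1\right) \left(-15\right) + 69 \cdot 45\right) \left(\left(-4\right) \left(-1\right)\right) = -4315892 + \left(15 + 3105\right) 4 = -4315892 + 3120 \cdot 4 = -4315892 + 12480 = -4303412$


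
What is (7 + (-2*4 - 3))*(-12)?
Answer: 48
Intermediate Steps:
(7 + (-2*4 - 3))*(-12) = (7 + (-8 - 3))*(-12) = (7 - 11)*(-12) = -4*(-12) = 48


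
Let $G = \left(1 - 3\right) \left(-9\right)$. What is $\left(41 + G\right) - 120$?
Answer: $-61$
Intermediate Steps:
$G = 18$ ($G = \left(-2\right) \left(-9\right) = 18$)
$\left(41 + G\right) - 120 = \left(41 + 18\right) - 120 = 59 - 120 = -61$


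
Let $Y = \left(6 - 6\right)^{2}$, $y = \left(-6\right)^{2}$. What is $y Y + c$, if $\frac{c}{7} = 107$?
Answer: $749$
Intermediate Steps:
$y = 36$
$c = 749$ ($c = 7 \cdot 107 = 749$)
$Y = 0$ ($Y = 0^{2} = 0$)
$y Y + c = 36 \cdot 0 + 749 = 0 + 749 = 749$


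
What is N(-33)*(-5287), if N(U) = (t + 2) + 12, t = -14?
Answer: 0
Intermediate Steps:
N(U) = 0 (N(U) = (-14 + 2) + 12 = -12 + 12 = 0)
N(-33)*(-5287) = 0*(-5287) = 0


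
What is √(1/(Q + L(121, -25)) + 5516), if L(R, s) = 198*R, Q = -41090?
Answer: √404743975413/8566 ≈ 74.270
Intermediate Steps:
√(1/(Q + L(121, -25)) + 5516) = √(1/(-41090 + 198*121) + 5516) = √(1/(-41090 + 23958) + 5516) = √(1/(-17132) + 5516) = √(-1/17132 + 5516) = √(94500111/17132) = √404743975413/8566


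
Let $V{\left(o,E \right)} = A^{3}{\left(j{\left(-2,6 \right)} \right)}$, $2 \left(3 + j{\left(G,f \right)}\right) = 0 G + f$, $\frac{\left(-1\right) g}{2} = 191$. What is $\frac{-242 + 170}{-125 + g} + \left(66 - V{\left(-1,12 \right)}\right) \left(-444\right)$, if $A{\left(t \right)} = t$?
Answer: $- \frac{4952352}{169} \approx -29304.0$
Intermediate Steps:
$g = -382$ ($g = \left(-2\right) 191 = -382$)
$j{\left(G,f \right)} = -3 + \frac{f}{2}$ ($j{\left(G,f \right)} = -3 + \frac{0 G + f}{2} = -3 + \frac{0 + f}{2} = -3 + \frac{f}{2}$)
$V{\left(o,E \right)} = 0$ ($V{\left(o,E \right)} = \left(-3 + \frac{1}{2} \cdot 6\right)^{3} = \left(-3 + 3\right)^{3} = 0^{3} = 0$)
$\frac{-242 + 170}{-125 + g} + \left(66 - V{\left(-1,12 \right)}\right) \left(-444\right) = \frac{-242 + 170}{-125 - 382} + \left(66 - 0\right) \left(-444\right) = - \frac{72}{-507} + \left(66 + 0\right) \left(-444\right) = \left(-72\right) \left(- \frac{1}{507}\right) + 66 \left(-444\right) = \frac{24}{169} - 29304 = - \frac{4952352}{169}$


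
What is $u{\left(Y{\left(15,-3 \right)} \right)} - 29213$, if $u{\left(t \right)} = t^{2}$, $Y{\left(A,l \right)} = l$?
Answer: $-29204$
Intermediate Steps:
$u{\left(Y{\left(15,-3 \right)} \right)} - 29213 = \left(-3\right)^{2} - 29213 = 9 - 29213 = -29204$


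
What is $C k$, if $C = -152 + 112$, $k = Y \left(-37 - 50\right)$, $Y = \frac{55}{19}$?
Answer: $\frac{191400}{19} \approx 10074.0$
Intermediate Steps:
$Y = \frac{55}{19}$ ($Y = 55 \cdot \frac{1}{19} = \frac{55}{19} \approx 2.8947$)
$k = - \frac{4785}{19}$ ($k = \frac{55 \left(-37 - 50\right)}{19} = \frac{55}{19} \left(-87\right) = - \frac{4785}{19} \approx -251.84$)
$C = -40$
$C k = \left(-40\right) \left(- \frac{4785}{19}\right) = \frac{191400}{19}$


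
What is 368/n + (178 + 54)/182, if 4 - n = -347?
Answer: 5708/2457 ≈ 2.3232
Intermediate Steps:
n = 351 (n = 4 - 1*(-347) = 4 + 347 = 351)
368/n + (178 + 54)/182 = 368/351 + (178 + 54)/182 = 368*(1/351) + 232*(1/182) = 368/351 + 116/91 = 5708/2457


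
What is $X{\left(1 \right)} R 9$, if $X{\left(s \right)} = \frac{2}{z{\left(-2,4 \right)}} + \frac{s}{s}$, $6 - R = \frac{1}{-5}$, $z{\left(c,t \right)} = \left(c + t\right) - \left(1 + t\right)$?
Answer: $\frac{93}{5} \approx 18.6$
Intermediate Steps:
$z{\left(c,t \right)} = -1 + c$
$R = \frac{31}{5}$ ($R = 6 - \frac{1}{-5} = 6 - - \frac{1}{5} = 6 + \frac{1}{5} = \frac{31}{5} \approx 6.2$)
$X{\left(s \right)} = \frac{1}{3}$ ($X{\left(s \right)} = \frac{2}{-1 - 2} + \frac{s}{s} = \frac{2}{-3} + 1 = 2 \left(- \frac{1}{3}\right) + 1 = - \frac{2}{3} + 1 = \frac{1}{3}$)
$X{\left(1 \right)} R 9 = \frac{1}{3} \cdot \frac{31}{5} \cdot 9 = \frac{31}{15} \cdot 9 = \frac{93}{5}$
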